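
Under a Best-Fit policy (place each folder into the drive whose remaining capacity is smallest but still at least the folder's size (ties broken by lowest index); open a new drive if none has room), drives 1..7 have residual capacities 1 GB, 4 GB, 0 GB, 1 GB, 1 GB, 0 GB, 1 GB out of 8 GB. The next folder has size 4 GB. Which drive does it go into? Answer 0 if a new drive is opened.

2

Drives with room: drive 2 (4 GB).
Tightest fit is drive 2 with 4 GB free.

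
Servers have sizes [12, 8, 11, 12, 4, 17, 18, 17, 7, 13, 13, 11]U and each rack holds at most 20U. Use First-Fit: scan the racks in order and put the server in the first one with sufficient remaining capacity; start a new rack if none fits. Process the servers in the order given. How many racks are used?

9 racks

Put 12U in rack 1; 8U remain.
Put 8U in rack 1; 0U remain.
Put 11U in rack 2; 9U remain.
Put 12U in rack 3; 8U remain.
Put 4U in rack 2; 5U remain.
Put 17U in rack 4; 3U remain.
Put 18U in rack 5; 2U remain.
Put 17U in rack 6; 3U remain.
Put 7U in rack 3; 1U remain.
Put 13U in rack 7; 7U remain.
Put 13U in rack 8; 7U remain.
Put 11U in rack 9; 9U remain.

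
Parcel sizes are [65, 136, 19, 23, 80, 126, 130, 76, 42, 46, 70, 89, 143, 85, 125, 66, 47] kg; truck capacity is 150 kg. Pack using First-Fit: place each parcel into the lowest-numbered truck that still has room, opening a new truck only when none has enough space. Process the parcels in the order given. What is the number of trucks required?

65 kg → truck 1 (remaining 85 kg)
136 kg → truck 2 (remaining 14 kg)
19 kg → truck 1 (remaining 66 kg)
23 kg → truck 1 (remaining 43 kg)
80 kg → truck 3 (remaining 70 kg)
126 kg → truck 4 (remaining 24 kg)
130 kg → truck 5 (remaining 20 kg)
76 kg → truck 6 (remaining 74 kg)
42 kg → truck 1 (remaining 1 kg)
46 kg → truck 3 (remaining 24 kg)
70 kg → truck 6 (remaining 4 kg)
89 kg → truck 7 (remaining 61 kg)
143 kg → truck 8 (remaining 7 kg)
85 kg → truck 9 (remaining 65 kg)
125 kg → truck 10 (remaining 25 kg)
66 kg → truck 11 (remaining 84 kg)
47 kg → truck 7 (remaining 14 kg)
Final trucks: [65,19,23,42] [136] [80,46] [126] [130] [76,70] [89,47] [143] [85] [125] [66].

11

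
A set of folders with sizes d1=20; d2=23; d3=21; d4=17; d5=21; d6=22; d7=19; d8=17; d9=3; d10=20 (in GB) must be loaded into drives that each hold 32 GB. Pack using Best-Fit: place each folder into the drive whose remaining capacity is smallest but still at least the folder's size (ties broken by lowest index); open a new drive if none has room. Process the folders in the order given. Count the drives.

Put d1 (20 GB) in drive 1; 12 GB remain.
Put d2 (23 GB) in drive 2; 9 GB remain.
Put d3 (21 GB) in drive 3; 11 GB remain.
Put d4 (17 GB) in drive 4; 15 GB remain.
Put d5 (21 GB) in drive 5; 11 GB remain.
Put d6 (22 GB) in drive 6; 10 GB remain.
Put d7 (19 GB) in drive 7; 13 GB remain.
Put d8 (17 GB) in drive 8; 15 GB remain.
Put d9 (3 GB) in drive 2; 6 GB remain.
Put d10 (20 GB) in drive 9; 12 GB remain.

9 drives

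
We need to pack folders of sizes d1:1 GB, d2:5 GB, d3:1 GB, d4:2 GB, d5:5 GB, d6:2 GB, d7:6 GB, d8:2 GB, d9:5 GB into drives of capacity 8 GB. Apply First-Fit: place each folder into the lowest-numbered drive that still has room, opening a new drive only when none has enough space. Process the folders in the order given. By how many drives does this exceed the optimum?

First-Fit: [1,5,1] [2,5] [2,6] [2,5] → 4 drives.
Total size 29 GB; any packing needs at least ⌈29/8⌉ = 4 drives.
So 4 is already optimal.

0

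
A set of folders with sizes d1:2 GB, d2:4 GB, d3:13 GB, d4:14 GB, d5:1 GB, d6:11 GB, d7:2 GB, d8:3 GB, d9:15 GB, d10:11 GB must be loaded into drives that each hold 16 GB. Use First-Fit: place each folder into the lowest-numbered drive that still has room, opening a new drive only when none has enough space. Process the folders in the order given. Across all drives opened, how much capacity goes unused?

20

drive 1: place d1 (2 GB), 14 GB left
drive 1: place d2 (4 GB), 10 GB left
drive 2: place d3 (13 GB), 3 GB left
drive 3: place d4 (14 GB), 2 GB left
drive 1: place d5 (1 GB), 9 GB left
drive 4: place d6 (11 GB), 5 GB left
drive 1: place d7 (2 GB), 7 GB left
drive 1: place d8 (3 GB), 4 GB left
drive 5: place d9 (15 GB), 1 GB left
drive 6: place d10 (11 GB), 5 GB left
6 drives × 16 GB = 96 GB; used 76 GB; unused 20 GB.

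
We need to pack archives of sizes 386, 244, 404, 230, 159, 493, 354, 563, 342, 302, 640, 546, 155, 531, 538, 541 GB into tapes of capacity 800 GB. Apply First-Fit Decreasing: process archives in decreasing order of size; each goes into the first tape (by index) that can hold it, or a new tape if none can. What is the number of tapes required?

Sorted descending: 640, 563, 546, 541, 538, 531, 493, 404, 386, 354, 342, 302, 244, 230, 159, 155.
tape 1: place 640 GB, 160 GB left
tape 2: place 563 GB, 237 GB left
tape 3: place 546 GB, 254 GB left
tape 4: place 541 GB, 259 GB left
tape 5: place 538 GB, 262 GB left
tape 6: place 531 GB, 269 GB left
tape 7: place 493 GB, 307 GB left
tape 8: place 404 GB, 396 GB left
tape 8: place 386 GB, 10 GB left
tape 9: place 354 GB, 446 GB left
tape 9: place 342 GB, 104 GB left
tape 7: place 302 GB, 5 GB left
tape 3: place 244 GB, 10 GB left
tape 2: place 230 GB, 7 GB left
tape 1: place 159 GB, 1 GB left
tape 4: place 155 GB, 104 GB left
Final tapes: [640,159] [563,230] [546,244] [541,155] [538] [531] [493,302] [404,386] [354,342].

9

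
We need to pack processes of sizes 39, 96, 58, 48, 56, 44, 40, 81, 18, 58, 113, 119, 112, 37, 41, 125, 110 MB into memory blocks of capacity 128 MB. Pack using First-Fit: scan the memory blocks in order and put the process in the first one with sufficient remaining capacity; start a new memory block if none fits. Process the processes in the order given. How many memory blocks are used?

11 memory blocks

39 MB → memory block 1 (remaining 89 MB)
96 MB → memory block 2 (remaining 32 MB)
58 MB → memory block 1 (remaining 31 MB)
48 MB → memory block 3 (remaining 80 MB)
56 MB → memory block 3 (remaining 24 MB)
44 MB → memory block 4 (remaining 84 MB)
40 MB → memory block 4 (remaining 44 MB)
81 MB → memory block 5 (remaining 47 MB)
18 MB → memory block 1 (remaining 13 MB)
58 MB → memory block 6 (remaining 70 MB)
113 MB → memory block 7 (remaining 15 MB)
119 MB → memory block 8 (remaining 9 MB)
112 MB → memory block 9 (remaining 16 MB)
37 MB → memory block 4 (remaining 7 MB)
41 MB → memory block 5 (remaining 6 MB)
125 MB → memory block 10 (remaining 3 MB)
110 MB → memory block 11 (remaining 18 MB)
Final memory blocks: [39,58,18] [96] [48,56] [44,40,37] [81,41] [58] [113] [119] [112] [125] [110].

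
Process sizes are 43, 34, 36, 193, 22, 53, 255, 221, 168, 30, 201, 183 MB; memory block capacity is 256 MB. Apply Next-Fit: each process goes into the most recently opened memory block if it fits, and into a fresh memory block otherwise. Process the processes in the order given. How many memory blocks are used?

8

memory block 1: place 43 MB, 213 MB left
memory block 1: place 34 MB, 179 MB left
memory block 1: place 36 MB, 143 MB left
memory block 2: place 193 MB, 63 MB left
memory block 2: place 22 MB, 41 MB left
memory block 3: place 53 MB, 203 MB left
memory block 4: place 255 MB, 1 MB left
memory block 5: place 221 MB, 35 MB left
memory block 6: place 168 MB, 88 MB left
memory block 6: place 30 MB, 58 MB left
memory block 7: place 201 MB, 55 MB left
memory block 8: place 183 MB, 73 MB left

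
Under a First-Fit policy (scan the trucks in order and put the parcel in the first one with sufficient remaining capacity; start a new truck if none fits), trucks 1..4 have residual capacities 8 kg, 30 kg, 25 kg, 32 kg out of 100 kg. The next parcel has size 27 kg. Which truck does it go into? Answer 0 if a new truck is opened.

2

Trucks with room: truck 2 (30 kg), truck 4 (32 kg).
The first with room is truck 2.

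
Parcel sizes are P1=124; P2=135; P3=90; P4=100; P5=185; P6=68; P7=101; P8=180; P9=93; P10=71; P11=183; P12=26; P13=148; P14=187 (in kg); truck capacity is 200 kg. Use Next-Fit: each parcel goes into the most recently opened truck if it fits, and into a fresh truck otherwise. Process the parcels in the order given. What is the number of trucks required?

Put P1 (124 kg) in truck 1; 76 kg remain.
Put P2 (135 kg) in truck 2; 65 kg remain.
Put P3 (90 kg) in truck 3; 110 kg remain.
Put P4 (100 kg) in truck 3; 10 kg remain.
Put P5 (185 kg) in truck 4; 15 kg remain.
Put P6 (68 kg) in truck 5; 132 kg remain.
Put P7 (101 kg) in truck 5; 31 kg remain.
Put P8 (180 kg) in truck 6; 20 kg remain.
Put P9 (93 kg) in truck 7; 107 kg remain.
Put P10 (71 kg) in truck 7; 36 kg remain.
Put P11 (183 kg) in truck 8; 17 kg remain.
Put P12 (26 kg) in truck 9; 174 kg remain.
Put P13 (148 kg) in truck 9; 26 kg remain.
Put P14 (187 kg) in truck 10; 13 kg remain.

10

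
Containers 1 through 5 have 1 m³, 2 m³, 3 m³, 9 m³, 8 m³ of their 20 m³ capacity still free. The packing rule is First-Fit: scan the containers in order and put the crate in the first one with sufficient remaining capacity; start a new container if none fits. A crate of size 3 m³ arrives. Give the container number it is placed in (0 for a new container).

3

Containers with room: container 3 (3 m³), container 4 (9 m³), container 5 (8 m³).
The first with room is container 3.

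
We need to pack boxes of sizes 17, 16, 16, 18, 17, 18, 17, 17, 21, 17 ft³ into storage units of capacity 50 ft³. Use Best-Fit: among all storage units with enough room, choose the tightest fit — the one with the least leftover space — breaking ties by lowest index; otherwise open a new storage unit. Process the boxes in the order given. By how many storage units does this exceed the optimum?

1

Best-Fit: [17,16,16] [18,17] [18,17] [17,21] [17] → 5 storage units.
Total size 174 ft³; any packing needs at least ⌈174/50⌉ = 4 storage units.
An optimal packing achieves that bound: [21,18] [18,17] [17,17,16] [17,17,16] → 4 storage units.
Excess: 5 − 4 = 1.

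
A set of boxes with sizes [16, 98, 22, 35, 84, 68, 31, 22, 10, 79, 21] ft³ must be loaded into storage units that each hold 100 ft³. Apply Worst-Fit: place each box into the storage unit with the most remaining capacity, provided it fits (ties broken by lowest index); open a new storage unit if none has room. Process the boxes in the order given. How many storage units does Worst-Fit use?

Put 16 ft³ in storage unit 1; 84 ft³ remain.
Put 98 ft³ in storage unit 2; 2 ft³ remain.
Put 22 ft³ in storage unit 1; 62 ft³ remain.
Put 35 ft³ in storage unit 1; 27 ft³ remain.
Put 84 ft³ in storage unit 3; 16 ft³ remain.
Put 68 ft³ in storage unit 4; 32 ft³ remain.
Put 31 ft³ in storage unit 4; 1 ft³ remain.
Put 22 ft³ in storage unit 1; 5 ft³ remain.
Put 10 ft³ in storage unit 3; 6 ft³ remain.
Put 79 ft³ in storage unit 5; 21 ft³ remain.
Put 21 ft³ in storage unit 5; 0 ft³ remain.

5 storage units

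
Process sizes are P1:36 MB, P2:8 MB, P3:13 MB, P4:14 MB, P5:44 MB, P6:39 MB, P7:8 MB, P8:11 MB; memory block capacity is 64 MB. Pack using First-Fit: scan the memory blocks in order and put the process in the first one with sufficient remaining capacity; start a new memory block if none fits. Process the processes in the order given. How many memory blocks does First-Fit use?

3 memory blocks

P1 (36 MB) → memory block 1 (remaining 28 MB)
P2 (8 MB) → memory block 1 (remaining 20 MB)
P3 (13 MB) → memory block 1 (remaining 7 MB)
P4 (14 MB) → memory block 2 (remaining 50 MB)
P5 (44 MB) → memory block 2 (remaining 6 MB)
P6 (39 MB) → memory block 3 (remaining 25 MB)
P7 (8 MB) → memory block 3 (remaining 17 MB)
P8 (11 MB) → memory block 3 (remaining 6 MB)
Final memory blocks: [36,8,13] [14,44] [39,8,11].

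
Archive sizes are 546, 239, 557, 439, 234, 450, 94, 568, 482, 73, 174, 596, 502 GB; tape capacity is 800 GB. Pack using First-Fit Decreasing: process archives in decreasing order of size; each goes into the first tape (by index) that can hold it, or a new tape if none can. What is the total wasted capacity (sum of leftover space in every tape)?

1446

Sorted descending: 596, 568, 557, 546, 502, 482, 450, 439, 239, 234, 174, 94, 73.
tape 1: place 596 GB, 204 GB left
tape 2: place 568 GB, 232 GB left
tape 3: place 557 GB, 243 GB left
tape 4: place 546 GB, 254 GB left
tape 5: place 502 GB, 298 GB left
tape 6: place 482 GB, 318 GB left
tape 7: place 450 GB, 350 GB left
tape 8: place 439 GB, 361 GB left
tape 3: place 239 GB, 4 GB left
tape 4: place 234 GB, 20 GB left
tape 1: place 174 GB, 30 GB left
tape 2: place 94 GB, 138 GB left
tape 2: place 73 GB, 65 GB left
8 tapes × 800 GB = 6400 GB; used 4954 GB; unused 1446 GB.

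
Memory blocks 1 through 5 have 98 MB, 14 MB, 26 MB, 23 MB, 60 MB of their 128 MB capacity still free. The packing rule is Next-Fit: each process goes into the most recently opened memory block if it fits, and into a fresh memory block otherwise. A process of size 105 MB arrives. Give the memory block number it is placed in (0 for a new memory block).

0

Next-Fit only looks at memory block 5, which has 60 MB free.
105 MB does not fit, so a new memory block is opened.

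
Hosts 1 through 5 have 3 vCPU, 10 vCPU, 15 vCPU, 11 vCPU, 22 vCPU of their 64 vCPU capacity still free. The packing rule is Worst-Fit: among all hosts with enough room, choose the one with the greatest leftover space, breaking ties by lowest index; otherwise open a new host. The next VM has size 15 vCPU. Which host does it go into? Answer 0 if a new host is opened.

Hosts with room: host 3 (15 vCPU), host 5 (22 vCPU).
Most room is host 5 with 22 vCPU free.

5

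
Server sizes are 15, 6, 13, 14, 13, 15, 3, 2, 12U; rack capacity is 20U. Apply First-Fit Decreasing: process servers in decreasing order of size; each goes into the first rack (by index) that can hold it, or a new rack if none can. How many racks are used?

6

Sorted descending: 15, 15, 14, 13, 13, 12, 6, 3, 2.
15U → rack 1 (remaining 5U)
15U → rack 2 (remaining 5U)
14U → rack 3 (remaining 6U)
13U → rack 4 (remaining 7U)
13U → rack 5 (remaining 7U)
12U → rack 6 (remaining 8U)
6U → rack 3 (remaining 0U)
3U → rack 1 (remaining 2U)
2U → rack 1 (remaining 0U)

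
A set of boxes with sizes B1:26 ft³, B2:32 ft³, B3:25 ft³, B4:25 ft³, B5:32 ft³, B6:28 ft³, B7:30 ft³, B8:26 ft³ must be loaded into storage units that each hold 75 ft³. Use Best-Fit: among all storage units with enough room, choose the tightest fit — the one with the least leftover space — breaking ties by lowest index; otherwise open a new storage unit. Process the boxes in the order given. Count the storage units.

4

Put B1 (26 ft³) in storage unit 1; 49 ft³ remain.
Put B2 (32 ft³) in storage unit 1; 17 ft³ remain.
Put B3 (25 ft³) in storage unit 2; 50 ft³ remain.
Put B4 (25 ft³) in storage unit 2; 25 ft³ remain.
Put B5 (32 ft³) in storage unit 3; 43 ft³ remain.
Put B6 (28 ft³) in storage unit 3; 15 ft³ remain.
Put B7 (30 ft³) in storage unit 4; 45 ft³ remain.
Put B8 (26 ft³) in storage unit 4; 19 ft³ remain.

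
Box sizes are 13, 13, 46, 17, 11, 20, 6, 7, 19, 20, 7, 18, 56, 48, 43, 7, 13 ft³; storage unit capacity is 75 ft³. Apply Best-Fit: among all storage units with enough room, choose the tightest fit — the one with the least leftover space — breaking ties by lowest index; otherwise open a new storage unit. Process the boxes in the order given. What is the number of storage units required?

6

Put 13 ft³ in storage unit 1; 62 ft³ remain.
Put 13 ft³ in storage unit 1; 49 ft³ remain.
Put 46 ft³ in storage unit 1; 3 ft³ remain.
Put 17 ft³ in storage unit 2; 58 ft³ remain.
Put 11 ft³ in storage unit 2; 47 ft³ remain.
Put 20 ft³ in storage unit 2; 27 ft³ remain.
Put 6 ft³ in storage unit 2; 21 ft³ remain.
Put 7 ft³ in storage unit 2; 14 ft³ remain.
Put 19 ft³ in storage unit 3; 56 ft³ remain.
Put 20 ft³ in storage unit 3; 36 ft³ remain.
Put 7 ft³ in storage unit 2; 7 ft³ remain.
Put 18 ft³ in storage unit 3; 18 ft³ remain.
Put 56 ft³ in storage unit 4; 19 ft³ remain.
Put 48 ft³ in storage unit 5; 27 ft³ remain.
Put 43 ft³ in storage unit 6; 32 ft³ remain.
Put 7 ft³ in storage unit 2; 0 ft³ remain.
Put 13 ft³ in storage unit 3; 5 ft³ remain.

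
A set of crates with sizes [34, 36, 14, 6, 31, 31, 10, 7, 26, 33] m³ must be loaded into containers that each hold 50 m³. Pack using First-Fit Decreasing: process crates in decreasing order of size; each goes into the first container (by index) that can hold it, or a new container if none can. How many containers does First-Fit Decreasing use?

Sorted descending: 36, 34, 33, 31, 31, 26, 14, 10, 7, 6.
container 1: place 36 m³, 14 m³ left
container 2: place 34 m³, 16 m³ left
container 3: place 33 m³, 17 m³ left
container 4: place 31 m³, 19 m³ left
container 5: place 31 m³, 19 m³ left
container 6: place 26 m³, 24 m³ left
container 1: place 14 m³, 0 m³ left
container 2: place 10 m³, 6 m³ left
container 3: place 7 m³, 10 m³ left
container 2: place 6 m³, 0 m³ left

6 containers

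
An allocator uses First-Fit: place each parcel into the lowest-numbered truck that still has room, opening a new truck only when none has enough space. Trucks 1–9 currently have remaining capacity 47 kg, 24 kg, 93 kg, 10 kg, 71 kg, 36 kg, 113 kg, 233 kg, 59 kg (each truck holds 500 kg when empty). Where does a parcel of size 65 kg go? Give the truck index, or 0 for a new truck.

3

Trucks with room: truck 3 (93 kg), truck 5 (71 kg), truck 7 (113 kg), truck 8 (233 kg).
The first with room is truck 3.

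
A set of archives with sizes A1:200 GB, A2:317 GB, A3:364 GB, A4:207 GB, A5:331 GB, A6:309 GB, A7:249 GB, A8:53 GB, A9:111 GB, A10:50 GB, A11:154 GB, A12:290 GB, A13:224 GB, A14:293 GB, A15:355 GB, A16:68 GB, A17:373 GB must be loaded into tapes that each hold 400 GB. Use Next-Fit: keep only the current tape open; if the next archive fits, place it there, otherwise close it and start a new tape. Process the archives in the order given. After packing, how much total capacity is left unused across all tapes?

Put A1 (200 GB) in tape 1; 200 GB remain.
Put A2 (317 GB) in tape 2; 83 GB remain.
Put A3 (364 GB) in tape 3; 36 GB remain.
Put A4 (207 GB) in tape 4; 193 GB remain.
Put A5 (331 GB) in tape 5; 69 GB remain.
Put A6 (309 GB) in tape 6; 91 GB remain.
Put A7 (249 GB) in tape 7; 151 GB remain.
Put A8 (53 GB) in tape 7; 98 GB remain.
Put A9 (111 GB) in tape 8; 289 GB remain.
Put A10 (50 GB) in tape 8; 239 GB remain.
Put A11 (154 GB) in tape 8; 85 GB remain.
Put A12 (290 GB) in tape 9; 110 GB remain.
Put A13 (224 GB) in tape 10; 176 GB remain.
Put A14 (293 GB) in tape 11; 107 GB remain.
Put A15 (355 GB) in tape 12; 45 GB remain.
Put A16 (68 GB) in tape 13; 332 GB remain.
Put A17 (373 GB) in tape 14; 27 GB remain.
14 tapes × 400 GB = 5600 GB; used 3948 GB; unused 1652 GB.

1652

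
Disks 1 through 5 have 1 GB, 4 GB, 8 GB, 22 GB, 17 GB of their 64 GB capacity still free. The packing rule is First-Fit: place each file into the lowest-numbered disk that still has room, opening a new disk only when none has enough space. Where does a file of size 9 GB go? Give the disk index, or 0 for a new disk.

Disks with room: disk 4 (22 GB), disk 5 (17 GB).
The first with room is disk 4.

4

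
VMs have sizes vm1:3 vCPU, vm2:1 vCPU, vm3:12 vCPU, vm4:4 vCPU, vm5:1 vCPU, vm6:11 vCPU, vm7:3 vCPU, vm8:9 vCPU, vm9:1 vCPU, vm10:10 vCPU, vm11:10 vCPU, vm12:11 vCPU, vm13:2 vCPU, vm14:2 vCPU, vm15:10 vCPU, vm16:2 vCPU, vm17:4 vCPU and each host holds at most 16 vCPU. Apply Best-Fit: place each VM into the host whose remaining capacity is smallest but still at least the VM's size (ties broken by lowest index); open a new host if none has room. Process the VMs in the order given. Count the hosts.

Put vm1 (3 vCPU) in host 1; 13 vCPU remain.
Put vm2 (1 vCPU) in host 1; 12 vCPU remain.
Put vm3 (12 vCPU) in host 1; 0 vCPU remain.
Put vm4 (4 vCPU) in host 2; 12 vCPU remain.
Put vm5 (1 vCPU) in host 2; 11 vCPU remain.
Put vm6 (11 vCPU) in host 2; 0 vCPU remain.
Put vm7 (3 vCPU) in host 3; 13 vCPU remain.
Put vm8 (9 vCPU) in host 3; 4 vCPU remain.
Put vm9 (1 vCPU) in host 3; 3 vCPU remain.
Put vm10 (10 vCPU) in host 4; 6 vCPU remain.
Put vm11 (10 vCPU) in host 5; 6 vCPU remain.
Put vm12 (11 vCPU) in host 6; 5 vCPU remain.
Put vm13 (2 vCPU) in host 3; 1 vCPU remain.
Put vm14 (2 vCPU) in host 6; 3 vCPU remain.
Put vm15 (10 vCPU) in host 7; 6 vCPU remain.
Put vm16 (2 vCPU) in host 6; 1 vCPU remain.
Put vm17 (4 vCPU) in host 4; 2 vCPU remain.

7 hosts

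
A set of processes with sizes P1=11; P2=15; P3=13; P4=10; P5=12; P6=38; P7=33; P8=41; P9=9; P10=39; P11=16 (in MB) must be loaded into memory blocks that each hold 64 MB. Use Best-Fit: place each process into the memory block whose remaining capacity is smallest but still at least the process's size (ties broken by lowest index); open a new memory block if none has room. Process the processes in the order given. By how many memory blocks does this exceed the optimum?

Best-Fit: [11,15,13,10,12] [38] [33] [41,9] [39,16] → 5 memory blocks.
Total size 237 MB; any packing needs at least ⌈237/64⌉ = 4 memory blocks.
An optimal packing achieves that bound: [41,16] [39,15,10] [38,13,12] [33,11,9] → 4 memory blocks.
Excess: 5 − 4 = 1.

1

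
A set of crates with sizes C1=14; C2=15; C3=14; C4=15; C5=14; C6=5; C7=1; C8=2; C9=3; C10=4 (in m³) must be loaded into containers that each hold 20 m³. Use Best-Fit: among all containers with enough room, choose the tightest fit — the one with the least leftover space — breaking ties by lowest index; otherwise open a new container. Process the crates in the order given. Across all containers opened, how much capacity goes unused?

13

C1 (14 m³) → container 1 (remaining 6 m³)
C2 (15 m³) → container 2 (remaining 5 m³)
C3 (14 m³) → container 3 (remaining 6 m³)
C4 (15 m³) → container 4 (remaining 5 m³)
C5 (14 m³) → container 5 (remaining 6 m³)
C6 (5 m³) → container 2 (remaining 0 m³)
C7 (1 m³) → container 4 (remaining 4 m³)
C8 (2 m³) → container 4 (remaining 2 m³)
C9 (3 m³) → container 1 (remaining 3 m³)
C10 (4 m³) → container 3 (remaining 2 m³)
5 containers × 20 m³ = 100 m³; used 87 m³; unused 13 m³.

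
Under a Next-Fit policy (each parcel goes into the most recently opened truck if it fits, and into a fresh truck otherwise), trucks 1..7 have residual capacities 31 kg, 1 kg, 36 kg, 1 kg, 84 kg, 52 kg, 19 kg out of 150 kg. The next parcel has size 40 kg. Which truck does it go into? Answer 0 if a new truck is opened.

Next-Fit only looks at truck 7, which has 19 kg free.
40 kg does not fit, so a new truck is opened.

0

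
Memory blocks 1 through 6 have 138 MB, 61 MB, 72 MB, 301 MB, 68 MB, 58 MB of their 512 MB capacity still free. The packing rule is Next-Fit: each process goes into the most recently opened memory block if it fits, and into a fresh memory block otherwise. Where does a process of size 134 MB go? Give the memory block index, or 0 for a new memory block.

0

Next-Fit only looks at memory block 6, which has 58 MB free.
134 MB does not fit, so a new memory block is opened.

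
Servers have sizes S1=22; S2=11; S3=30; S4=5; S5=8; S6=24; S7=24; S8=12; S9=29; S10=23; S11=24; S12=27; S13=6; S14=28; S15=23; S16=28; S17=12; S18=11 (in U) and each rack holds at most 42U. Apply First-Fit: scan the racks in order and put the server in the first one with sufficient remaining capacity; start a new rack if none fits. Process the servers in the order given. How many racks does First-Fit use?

11

Put S1 (22U) in rack 1; 20U remain.
Put S2 (11U) in rack 1; 9U remain.
Put S3 (30U) in rack 2; 12U remain.
Put S4 (5U) in rack 1; 4U remain.
Put S5 (8U) in rack 2; 4U remain.
Put S6 (24U) in rack 3; 18U remain.
Put S7 (24U) in rack 4; 18U remain.
Put S8 (12U) in rack 3; 6U remain.
Put S9 (29U) in rack 5; 13U remain.
Put S10 (23U) in rack 6; 19U remain.
Put S11 (24U) in rack 7; 18U remain.
Put S12 (27U) in rack 8; 15U remain.
Put S13 (6U) in rack 3; 0U remain.
Put S14 (28U) in rack 9; 14U remain.
Put S15 (23U) in rack 10; 19U remain.
Put S16 (28U) in rack 11; 14U remain.
Put S17 (12U) in rack 4; 6U remain.
Put S18 (11U) in rack 5; 2U remain.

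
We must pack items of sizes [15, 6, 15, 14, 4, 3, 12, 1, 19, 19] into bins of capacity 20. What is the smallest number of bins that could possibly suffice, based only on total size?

6

Total size = 15 + 6 + 15 + 14 + 4 + 3 + 12 + 1 + 19 + 19 = 108.
⌈108 / 20⌉ = 6.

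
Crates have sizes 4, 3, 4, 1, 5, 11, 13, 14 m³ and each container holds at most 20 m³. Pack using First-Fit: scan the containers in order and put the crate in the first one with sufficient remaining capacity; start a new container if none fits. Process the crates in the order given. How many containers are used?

4 m³ → container 1 (remaining 16 m³)
3 m³ → container 1 (remaining 13 m³)
4 m³ → container 1 (remaining 9 m³)
1 m³ → container 1 (remaining 8 m³)
5 m³ → container 1 (remaining 3 m³)
11 m³ → container 2 (remaining 9 m³)
13 m³ → container 3 (remaining 7 m³)
14 m³ → container 4 (remaining 6 m³)
Final containers: [4,3,4,1,5] [11] [13] [14].

4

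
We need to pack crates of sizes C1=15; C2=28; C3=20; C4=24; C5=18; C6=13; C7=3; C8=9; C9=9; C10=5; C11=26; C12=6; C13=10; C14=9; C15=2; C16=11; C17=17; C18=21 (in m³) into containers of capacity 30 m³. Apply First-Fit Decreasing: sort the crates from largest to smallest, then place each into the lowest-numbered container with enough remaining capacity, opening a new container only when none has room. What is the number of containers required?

9

Sorted descending: 28, 26, 24, 21, 20, 18, 17, 15, 13, 11, 10, 9, 9, 9, 6, 5, 3, 2.
Put 28 m³ in container 1; 2 m³ remain.
Put 26 m³ in container 2; 4 m³ remain.
Put 24 m³ in container 3; 6 m³ remain.
Put 21 m³ in container 4; 9 m³ remain.
Put 20 m³ in container 5; 10 m³ remain.
Put 18 m³ in container 6; 12 m³ remain.
Put 17 m³ in container 7; 13 m³ remain.
Put 15 m³ in container 8; 15 m³ remain.
Put 13 m³ in container 7; 0 m³ remain.
Put 11 m³ in container 6; 1 m³ remain.
Put 10 m³ in container 5; 0 m³ remain.
Put 9 m³ in container 4; 0 m³ remain.
Put 9 m³ in container 8; 6 m³ remain.
Put 9 m³ in container 9; 21 m³ remain.
Put 6 m³ in container 3; 0 m³ remain.
Put 5 m³ in container 8; 1 m³ remain.
Put 3 m³ in container 2; 1 m³ remain.
Put 2 m³ in container 1; 0 m³ remain.
Final containers: [28,2] [26,3] [24,6] [21,9] [20,10] [18,11] [17,13] [15,9,5] [9].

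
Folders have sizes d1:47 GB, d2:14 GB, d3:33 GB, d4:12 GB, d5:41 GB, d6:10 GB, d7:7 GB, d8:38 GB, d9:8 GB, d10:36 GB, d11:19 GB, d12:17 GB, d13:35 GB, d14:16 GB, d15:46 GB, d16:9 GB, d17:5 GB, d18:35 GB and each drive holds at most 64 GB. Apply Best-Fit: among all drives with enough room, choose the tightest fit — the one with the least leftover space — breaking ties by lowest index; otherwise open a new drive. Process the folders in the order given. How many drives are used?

8

drive 1: place d1 (47 GB), 17 GB left
drive 1: place d2 (14 GB), 3 GB left
drive 2: place d3 (33 GB), 31 GB left
drive 2: place d4 (12 GB), 19 GB left
drive 3: place d5 (41 GB), 23 GB left
drive 2: place d6 (10 GB), 9 GB left
drive 2: place d7 (7 GB), 2 GB left
drive 4: place d8 (38 GB), 26 GB left
drive 3: place d9 (8 GB), 15 GB left
drive 5: place d10 (36 GB), 28 GB left
drive 4: place d11 (19 GB), 7 GB left
drive 5: place d12 (17 GB), 11 GB left
drive 6: place d13 (35 GB), 29 GB left
drive 6: place d14 (16 GB), 13 GB left
drive 7: place d15 (46 GB), 18 GB left
drive 5: place d16 (9 GB), 2 GB left
drive 4: place d17 (5 GB), 2 GB left
drive 8: place d18 (35 GB), 29 GB left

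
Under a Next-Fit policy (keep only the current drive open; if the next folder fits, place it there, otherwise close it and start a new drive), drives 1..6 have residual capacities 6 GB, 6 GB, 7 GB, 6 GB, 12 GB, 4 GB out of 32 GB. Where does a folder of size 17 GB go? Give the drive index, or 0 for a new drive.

Next-Fit only looks at drive 6, which has 4 GB free.
17 GB does not fit, so a new drive is opened.

0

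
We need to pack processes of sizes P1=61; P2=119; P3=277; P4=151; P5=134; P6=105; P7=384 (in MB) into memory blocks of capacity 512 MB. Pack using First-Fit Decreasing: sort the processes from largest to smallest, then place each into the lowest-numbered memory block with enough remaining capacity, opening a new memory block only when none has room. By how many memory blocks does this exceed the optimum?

First-Fit Decreasing: [384,119] [277,151,61] [134,105] → 3 memory blocks.
Total size 1231 MB; any packing needs at least ⌈1231/512⌉ = 3 memory blocks.
So 3 is already optimal.

0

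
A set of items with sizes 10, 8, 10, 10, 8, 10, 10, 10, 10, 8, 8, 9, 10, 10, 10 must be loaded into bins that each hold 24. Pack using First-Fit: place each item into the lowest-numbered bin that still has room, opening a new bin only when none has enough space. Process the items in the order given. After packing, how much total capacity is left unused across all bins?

51

10 → bin 1 (remaining 14)
8 → bin 1 (remaining 6)
10 → bin 2 (remaining 14)
10 → bin 2 (remaining 4)
8 → bin 3 (remaining 16)
10 → bin 3 (remaining 6)
10 → bin 4 (remaining 14)
10 → bin 4 (remaining 4)
10 → bin 5 (remaining 14)
8 → bin 5 (remaining 6)
8 → bin 6 (remaining 16)
9 → bin 6 (remaining 7)
10 → bin 7 (remaining 14)
10 → bin 7 (remaining 4)
10 → bin 8 (remaining 14)
8 bins × 24 = 192; used 141; unused 51.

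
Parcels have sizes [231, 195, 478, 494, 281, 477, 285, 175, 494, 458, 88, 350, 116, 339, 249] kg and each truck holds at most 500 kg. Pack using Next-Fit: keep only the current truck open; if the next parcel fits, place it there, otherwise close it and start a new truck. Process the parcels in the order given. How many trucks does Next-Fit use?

231 kg → truck 1 (remaining 269 kg)
195 kg → truck 1 (remaining 74 kg)
478 kg → truck 2 (remaining 22 kg)
494 kg → truck 3 (remaining 6 kg)
281 kg → truck 4 (remaining 219 kg)
477 kg → truck 5 (remaining 23 kg)
285 kg → truck 6 (remaining 215 kg)
175 kg → truck 6 (remaining 40 kg)
494 kg → truck 7 (remaining 6 kg)
458 kg → truck 8 (remaining 42 kg)
88 kg → truck 9 (remaining 412 kg)
350 kg → truck 9 (remaining 62 kg)
116 kg → truck 10 (remaining 384 kg)
339 kg → truck 10 (remaining 45 kg)
249 kg → truck 11 (remaining 251 kg)
Final trucks: [231,195] [478] [494] [281] [477] [285,175] [494] [458] [88,350] [116,339] [249].

11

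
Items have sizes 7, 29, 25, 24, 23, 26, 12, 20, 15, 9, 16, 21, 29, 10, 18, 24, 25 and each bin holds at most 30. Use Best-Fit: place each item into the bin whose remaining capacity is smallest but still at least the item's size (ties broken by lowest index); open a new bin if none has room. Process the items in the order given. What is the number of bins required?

bin 1: place 7, 23 left
bin 2: place 29, 1 left
bin 3: place 25, 5 left
bin 4: place 24, 6 left
bin 1: place 23, 0 left
bin 5: place 26, 4 left
bin 6: place 12, 18 left
bin 7: place 20, 10 left
bin 6: place 15, 3 left
bin 7: place 9, 1 left
bin 8: place 16, 14 left
bin 9: place 21, 9 left
bin 10: place 29, 1 left
bin 8: place 10, 4 left
bin 11: place 18, 12 left
bin 12: place 24, 6 left
bin 13: place 25, 5 left
Final bins: [7,23] [29] [25] [24] [26] [12,15] [20,9] [16,10] [21] [29] [18] [24] [25].

13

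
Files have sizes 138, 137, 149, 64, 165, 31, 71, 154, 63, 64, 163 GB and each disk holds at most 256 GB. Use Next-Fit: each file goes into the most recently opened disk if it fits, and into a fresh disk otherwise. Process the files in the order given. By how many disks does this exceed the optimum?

Next-Fit: [138] [137] [149,64] [165,31] [71,154] [63,64] [163] → 7 disks.
6 files exceed 128 GB (half the capacity), and no two of those can share a disk, so at least 6 disks are needed.
An optimal packing achieves that bound: [165,71] [163,64] [154,64,31] [149,63] [138] [137] → 6 disks.
Excess: 7 − 6 = 1.

1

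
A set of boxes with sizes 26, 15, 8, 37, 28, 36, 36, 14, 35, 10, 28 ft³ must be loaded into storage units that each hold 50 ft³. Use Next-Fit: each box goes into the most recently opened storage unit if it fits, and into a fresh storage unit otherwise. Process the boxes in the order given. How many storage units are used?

26 ft³ → storage unit 1 (remaining 24 ft³)
15 ft³ → storage unit 1 (remaining 9 ft³)
8 ft³ → storage unit 1 (remaining 1 ft³)
37 ft³ → storage unit 2 (remaining 13 ft³)
28 ft³ → storage unit 3 (remaining 22 ft³)
36 ft³ → storage unit 4 (remaining 14 ft³)
36 ft³ → storage unit 5 (remaining 14 ft³)
14 ft³ → storage unit 5 (remaining 0 ft³)
35 ft³ → storage unit 6 (remaining 15 ft³)
10 ft³ → storage unit 6 (remaining 5 ft³)
28 ft³ → storage unit 7 (remaining 22 ft³)
Final storage units: [26,15,8] [37] [28] [36] [36,14] [35,10] [28].

7 storage units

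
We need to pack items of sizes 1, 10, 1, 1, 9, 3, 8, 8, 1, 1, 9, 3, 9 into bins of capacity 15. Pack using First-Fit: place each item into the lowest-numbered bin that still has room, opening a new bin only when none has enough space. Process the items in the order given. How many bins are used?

6

1 → bin 1 (remaining 14)
10 → bin 1 (remaining 4)
1 → bin 1 (remaining 3)
1 → bin 1 (remaining 2)
9 → bin 2 (remaining 6)
3 → bin 2 (remaining 3)
8 → bin 3 (remaining 7)
8 → bin 4 (remaining 7)
1 → bin 1 (remaining 1)
1 → bin 1 (remaining 0)
9 → bin 5 (remaining 6)
3 → bin 2 (remaining 0)
9 → bin 6 (remaining 6)
Final bins: [1,10,1,1,1,1] [9,3,3] [8] [8] [9] [9].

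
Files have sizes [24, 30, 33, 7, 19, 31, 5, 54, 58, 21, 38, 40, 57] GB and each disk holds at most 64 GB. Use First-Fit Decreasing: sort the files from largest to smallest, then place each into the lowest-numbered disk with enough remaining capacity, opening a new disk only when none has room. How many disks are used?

7 disks

Sorted descending: 58, 57, 54, 40, 38, 33, 31, 30, 24, 21, 19, 7, 5.
Put 58 GB in disk 1; 6 GB remain.
Put 57 GB in disk 2; 7 GB remain.
Put 54 GB in disk 3; 10 GB remain.
Put 40 GB in disk 4; 24 GB remain.
Put 38 GB in disk 5; 26 GB remain.
Put 33 GB in disk 6; 31 GB remain.
Put 31 GB in disk 6; 0 GB remain.
Put 30 GB in disk 7; 34 GB remain.
Put 24 GB in disk 4; 0 GB remain.
Put 21 GB in disk 5; 5 GB remain.
Put 19 GB in disk 7; 15 GB remain.
Put 7 GB in disk 2; 0 GB remain.
Put 5 GB in disk 1; 1 GB remain.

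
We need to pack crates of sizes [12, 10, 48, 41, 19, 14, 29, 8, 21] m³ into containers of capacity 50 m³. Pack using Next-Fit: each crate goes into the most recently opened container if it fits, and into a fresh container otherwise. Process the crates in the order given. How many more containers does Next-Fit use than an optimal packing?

Next-Fit: [12,10] [48] [41] [19,14] [29,8] [21] → 6 containers.
Total size 202 m³; any packing needs at least ⌈202/50⌉ = 5 containers.
An optimal packing achieves that bound: [48] [41,8] [29,21] [19,14,12] [10] → 5 containers.
Excess: 6 − 5 = 1.

1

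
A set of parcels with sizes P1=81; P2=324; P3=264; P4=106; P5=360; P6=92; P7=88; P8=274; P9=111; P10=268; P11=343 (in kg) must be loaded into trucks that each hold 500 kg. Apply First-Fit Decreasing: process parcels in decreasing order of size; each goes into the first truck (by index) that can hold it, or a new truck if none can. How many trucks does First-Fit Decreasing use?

Sorted descending: 360, 343, 324, 274, 268, 264, 111, 106, 92, 88, 81.
360 kg → truck 1 (remaining 140 kg)
343 kg → truck 2 (remaining 157 kg)
324 kg → truck 3 (remaining 176 kg)
274 kg → truck 4 (remaining 226 kg)
268 kg → truck 5 (remaining 232 kg)
264 kg → truck 6 (remaining 236 kg)
111 kg → truck 1 (remaining 29 kg)
106 kg → truck 2 (remaining 51 kg)
92 kg → truck 3 (remaining 84 kg)
88 kg → truck 4 (remaining 138 kg)
81 kg → truck 3 (remaining 3 kg)
Final trucks: [360,111] [343,106] [324,92,81] [274,88] [268] [264].

6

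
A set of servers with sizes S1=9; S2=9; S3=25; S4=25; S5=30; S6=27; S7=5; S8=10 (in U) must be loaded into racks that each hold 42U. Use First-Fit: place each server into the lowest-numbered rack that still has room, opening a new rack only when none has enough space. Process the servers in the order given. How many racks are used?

Put S1 (9U) in rack 1; 33U remain.
Put S2 (9U) in rack 1; 24U remain.
Put S3 (25U) in rack 2; 17U remain.
Put S4 (25U) in rack 3; 17U remain.
Put S5 (30U) in rack 4; 12U remain.
Put S6 (27U) in rack 5; 15U remain.
Put S7 (5U) in rack 1; 19U remain.
Put S8 (10U) in rack 1; 9U remain.

5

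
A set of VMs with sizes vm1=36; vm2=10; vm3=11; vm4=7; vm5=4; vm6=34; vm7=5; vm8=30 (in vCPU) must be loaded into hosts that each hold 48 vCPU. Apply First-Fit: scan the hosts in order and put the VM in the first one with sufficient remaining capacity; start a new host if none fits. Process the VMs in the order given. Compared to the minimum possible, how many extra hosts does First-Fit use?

1

First-Fit: [36,10] [11,7,4,5] [34] [30] → 4 hosts.
Total size 137 vCPU; any packing needs at least ⌈137/48⌉ = 3 hosts.
An optimal packing achieves that bound: [36,11] [34,10,4] [30,7,5] → 3 hosts.
Excess: 4 − 3 = 1.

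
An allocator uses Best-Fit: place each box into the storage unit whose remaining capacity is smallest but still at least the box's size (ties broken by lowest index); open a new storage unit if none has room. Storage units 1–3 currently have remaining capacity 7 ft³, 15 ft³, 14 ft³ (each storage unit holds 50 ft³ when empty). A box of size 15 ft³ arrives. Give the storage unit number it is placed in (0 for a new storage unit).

Storage units with room: storage unit 2 (15 ft³).
Tightest fit is storage unit 2 with 15 ft³ free.

2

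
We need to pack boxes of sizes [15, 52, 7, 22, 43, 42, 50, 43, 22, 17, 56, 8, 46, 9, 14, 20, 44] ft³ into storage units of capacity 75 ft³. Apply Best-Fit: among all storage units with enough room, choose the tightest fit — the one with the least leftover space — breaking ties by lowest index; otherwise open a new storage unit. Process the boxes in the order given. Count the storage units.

8

Put 15 ft³ in storage unit 1; 60 ft³ remain.
Put 52 ft³ in storage unit 1; 8 ft³ remain.
Put 7 ft³ in storage unit 1; 1 ft³ remain.
Put 22 ft³ in storage unit 2; 53 ft³ remain.
Put 43 ft³ in storage unit 2; 10 ft³ remain.
Put 42 ft³ in storage unit 3; 33 ft³ remain.
Put 50 ft³ in storage unit 4; 25 ft³ remain.
Put 43 ft³ in storage unit 5; 32 ft³ remain.
Put 22 ft³ in storage unit 4; 3 ft³ remain.
Put 17 ft³ in storage unit 5; 15 ft³ remain.
Put 56 ft³ in storage unit 6; 19 ft³ remain.
Put 8 ft³ in storage unit 2; 2 ft³ remain.
Put 46 ft³ in storage unit 7; 29 ft³ remain.
Put 9 ft³ in storage unit 5; 6 ft³ remain.
Put 14 ft³ in storage unit 6; 5 ft³ remain.
Put 20 ft³ in storage unit 7; 9 ft³ remain.
Put 44 ft³ in storage unit 8; 31 ft³ remain.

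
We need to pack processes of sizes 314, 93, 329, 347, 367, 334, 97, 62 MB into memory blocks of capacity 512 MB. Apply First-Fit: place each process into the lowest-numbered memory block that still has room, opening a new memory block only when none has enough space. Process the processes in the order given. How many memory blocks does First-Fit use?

Put 314 MB in memory block 1; 198 MB remain.
Put 93 MB in memory block 1; 105 MB remain.
Put 329 MB in memory block 2; 183 MB remain.
Put 347 MB in memory block 3; 165 MB remain.
Put 367 MB in memory block 4; 145 MB remain.
Put 334 MB in memory block 5; 178 MB remain.
Put 97 MB in memory block 1; 8 MB remain.
Put 62 MB in memory block 2; 121 MB remain.

5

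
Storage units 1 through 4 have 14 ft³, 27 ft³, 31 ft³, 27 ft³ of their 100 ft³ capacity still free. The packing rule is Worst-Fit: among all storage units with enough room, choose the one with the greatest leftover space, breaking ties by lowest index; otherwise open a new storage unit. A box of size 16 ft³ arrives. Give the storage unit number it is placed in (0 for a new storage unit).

3

Storage units with room: storage unit 2 (27 ft³), storage unit 3 (31 ft³), storage unit 4 (27 ft³).
Most room is storage unit 3 with 31 ft³ free.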